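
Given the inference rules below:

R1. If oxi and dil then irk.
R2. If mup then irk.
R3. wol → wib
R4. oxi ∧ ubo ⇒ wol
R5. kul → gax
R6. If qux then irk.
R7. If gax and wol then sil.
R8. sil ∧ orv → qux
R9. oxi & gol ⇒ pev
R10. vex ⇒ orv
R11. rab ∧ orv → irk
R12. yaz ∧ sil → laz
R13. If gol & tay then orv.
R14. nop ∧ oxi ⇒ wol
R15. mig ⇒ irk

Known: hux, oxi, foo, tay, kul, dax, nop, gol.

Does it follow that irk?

Yes

gax  (by R5: kul)
orv  (by R13: gol, tay)
wol  (by R14: nop, oxi)
sil  (by R7: gax, wol)
qux  (by R8: sil, orv)
irk  (by R6: qux)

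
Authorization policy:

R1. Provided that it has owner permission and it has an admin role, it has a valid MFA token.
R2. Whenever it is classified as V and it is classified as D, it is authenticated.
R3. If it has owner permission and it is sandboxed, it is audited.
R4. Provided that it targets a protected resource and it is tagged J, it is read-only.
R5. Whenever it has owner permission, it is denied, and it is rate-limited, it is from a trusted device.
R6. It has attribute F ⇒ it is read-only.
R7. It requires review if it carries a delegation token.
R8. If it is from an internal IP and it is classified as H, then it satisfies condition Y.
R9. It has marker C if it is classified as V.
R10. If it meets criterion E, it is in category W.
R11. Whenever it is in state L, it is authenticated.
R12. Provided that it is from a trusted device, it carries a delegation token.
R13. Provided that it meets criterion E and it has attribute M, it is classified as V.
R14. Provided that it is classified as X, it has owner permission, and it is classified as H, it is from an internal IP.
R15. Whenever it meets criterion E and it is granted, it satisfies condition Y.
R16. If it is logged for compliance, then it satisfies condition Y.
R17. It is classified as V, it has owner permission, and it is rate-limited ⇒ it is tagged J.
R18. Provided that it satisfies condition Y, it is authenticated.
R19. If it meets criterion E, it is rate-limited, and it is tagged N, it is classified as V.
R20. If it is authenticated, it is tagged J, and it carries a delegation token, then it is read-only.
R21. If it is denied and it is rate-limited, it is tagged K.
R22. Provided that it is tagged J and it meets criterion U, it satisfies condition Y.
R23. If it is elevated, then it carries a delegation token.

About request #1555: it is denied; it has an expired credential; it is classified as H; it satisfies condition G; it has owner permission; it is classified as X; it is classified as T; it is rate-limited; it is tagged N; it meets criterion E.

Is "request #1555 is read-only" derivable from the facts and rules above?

By R5 (it has owner permission, it is denied, it is rate-limited): it is from a trusted device.
By R12 (it is from a trusted device): it carries a delegation token.
By R14 (it is classified as X, it has owner permission, it is classified as H): it is from an internal IP.
By R19 (it meets criterion E, it is rate-limited, it is tagged N): it is classified as V.
By R8 (it is from an internal IP, it is classified as H): it satisfies condition Y.
By R17 (it is classified as V, it has owner permission, it is rate-limited): it is tagged J.
By R18 (it satisfies condition Y): it is authenticated.
By R20 (it is authenticated, it is tagged J, it carries a delegation token): it is read-only.

Yes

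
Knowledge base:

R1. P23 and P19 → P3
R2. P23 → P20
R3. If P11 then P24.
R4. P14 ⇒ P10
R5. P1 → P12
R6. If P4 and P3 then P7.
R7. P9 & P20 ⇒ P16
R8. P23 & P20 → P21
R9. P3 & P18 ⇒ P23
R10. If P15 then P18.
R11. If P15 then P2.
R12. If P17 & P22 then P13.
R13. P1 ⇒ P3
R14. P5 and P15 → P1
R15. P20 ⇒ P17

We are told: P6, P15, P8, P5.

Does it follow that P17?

Yes

P18  (by R10: P15)
P1  (by R14: P5, P15)
P3  (by R13: P1)
P23  (by R9: P3, P18)
P20  (by R2: P23)
P17  (by R15: P20)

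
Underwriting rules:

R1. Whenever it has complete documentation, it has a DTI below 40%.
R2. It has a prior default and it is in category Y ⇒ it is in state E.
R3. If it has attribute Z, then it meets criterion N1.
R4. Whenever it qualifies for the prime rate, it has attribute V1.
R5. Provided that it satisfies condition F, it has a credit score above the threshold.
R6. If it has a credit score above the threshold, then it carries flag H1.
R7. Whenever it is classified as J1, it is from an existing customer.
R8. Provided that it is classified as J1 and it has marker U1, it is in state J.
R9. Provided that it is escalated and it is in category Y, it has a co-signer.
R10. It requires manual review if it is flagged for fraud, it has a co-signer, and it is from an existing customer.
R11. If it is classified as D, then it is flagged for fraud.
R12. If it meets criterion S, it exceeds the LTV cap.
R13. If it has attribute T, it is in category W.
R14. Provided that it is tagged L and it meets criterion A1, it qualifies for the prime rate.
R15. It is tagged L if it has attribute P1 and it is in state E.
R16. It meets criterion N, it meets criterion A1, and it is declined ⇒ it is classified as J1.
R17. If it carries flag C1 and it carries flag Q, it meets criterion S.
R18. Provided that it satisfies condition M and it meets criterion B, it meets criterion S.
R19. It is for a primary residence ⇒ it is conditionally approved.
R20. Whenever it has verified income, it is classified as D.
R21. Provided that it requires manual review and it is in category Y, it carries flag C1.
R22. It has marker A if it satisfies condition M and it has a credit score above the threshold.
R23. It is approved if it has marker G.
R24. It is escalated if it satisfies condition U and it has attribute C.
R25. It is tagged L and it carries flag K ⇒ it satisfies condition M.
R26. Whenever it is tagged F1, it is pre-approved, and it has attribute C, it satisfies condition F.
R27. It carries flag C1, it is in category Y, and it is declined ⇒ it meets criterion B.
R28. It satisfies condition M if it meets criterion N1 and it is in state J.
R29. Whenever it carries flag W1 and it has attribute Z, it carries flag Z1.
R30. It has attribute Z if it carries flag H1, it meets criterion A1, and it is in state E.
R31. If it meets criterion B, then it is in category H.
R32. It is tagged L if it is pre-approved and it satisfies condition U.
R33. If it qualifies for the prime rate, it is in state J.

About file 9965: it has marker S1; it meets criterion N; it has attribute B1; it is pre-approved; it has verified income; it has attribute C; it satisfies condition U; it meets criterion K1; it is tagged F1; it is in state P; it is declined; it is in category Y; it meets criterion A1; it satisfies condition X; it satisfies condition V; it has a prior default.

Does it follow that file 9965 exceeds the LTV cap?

Yes

By R2 (it has a prior default, it is in category Y): it is in state E.
By R16 (it meets criterion N, it meets criterion A1, it is declined): it is classified as J1.
By R20 (it has verified income): it is classified as D.
By R24 (it satisfies condition U, it has attribute C): it is escalated.
By R26 (it is tagged F1, it is pre-approved, it has attribute C): it satisfies condition F.
By R32 (it is pre-approved, it satisfies condition U): it is tagged L.
By R5 (it satisfies condition F): it has a credit score above the threshold.
By R6 (it has a credit score above the threshold): it carries flag H1.
By R7 (it is classified as J1): it is from an existing customer.
By R9 (it is escalated, it is in category Y): it has a co-signer.
By R11 (it is classified as D): it is flagged for fraud.
By R14 (it is tagged L, it meets criterion A1): it qualifies for the prime rate.
By R30 (it carries flag H1, it meets criterion A1, it is in state E): it has attribute Z.
By R33 (it qualifies for the prime rate): it is in state J.
By R3 (it has attribute Z): it meets criterion N1.
By R10 (it is flagged for fraud, it has a co-signer, it is from an existing customer): it requires manual review.
By R21 (it requires manual review, it is in category Y): it carries flag C1.
By R27 (it carries flag C1, it is in category Y, it is declined): it meets criterion B.
By R28 (it meets criterion N1, it is in state J): it satisfies condition M.
By R18 (it satisfies condition M, it meets criterion B): it meets criterion S.
By R12 (it meets criterion S): it exceeds the LTV cap.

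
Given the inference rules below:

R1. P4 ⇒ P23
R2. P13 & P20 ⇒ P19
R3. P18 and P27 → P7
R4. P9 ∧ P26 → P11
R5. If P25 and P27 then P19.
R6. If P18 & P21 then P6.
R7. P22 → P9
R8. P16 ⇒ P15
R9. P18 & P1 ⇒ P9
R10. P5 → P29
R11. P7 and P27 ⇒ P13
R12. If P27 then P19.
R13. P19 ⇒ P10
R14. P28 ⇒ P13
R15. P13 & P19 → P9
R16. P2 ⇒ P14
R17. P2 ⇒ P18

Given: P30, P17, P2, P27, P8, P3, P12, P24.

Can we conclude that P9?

P19  (by R12: P27)
P18  (by R17: P2)
P7  (by R3: P18, P27)
P13  (by R11: P7, P27)
P9  (by R15: P13, P19)

Yes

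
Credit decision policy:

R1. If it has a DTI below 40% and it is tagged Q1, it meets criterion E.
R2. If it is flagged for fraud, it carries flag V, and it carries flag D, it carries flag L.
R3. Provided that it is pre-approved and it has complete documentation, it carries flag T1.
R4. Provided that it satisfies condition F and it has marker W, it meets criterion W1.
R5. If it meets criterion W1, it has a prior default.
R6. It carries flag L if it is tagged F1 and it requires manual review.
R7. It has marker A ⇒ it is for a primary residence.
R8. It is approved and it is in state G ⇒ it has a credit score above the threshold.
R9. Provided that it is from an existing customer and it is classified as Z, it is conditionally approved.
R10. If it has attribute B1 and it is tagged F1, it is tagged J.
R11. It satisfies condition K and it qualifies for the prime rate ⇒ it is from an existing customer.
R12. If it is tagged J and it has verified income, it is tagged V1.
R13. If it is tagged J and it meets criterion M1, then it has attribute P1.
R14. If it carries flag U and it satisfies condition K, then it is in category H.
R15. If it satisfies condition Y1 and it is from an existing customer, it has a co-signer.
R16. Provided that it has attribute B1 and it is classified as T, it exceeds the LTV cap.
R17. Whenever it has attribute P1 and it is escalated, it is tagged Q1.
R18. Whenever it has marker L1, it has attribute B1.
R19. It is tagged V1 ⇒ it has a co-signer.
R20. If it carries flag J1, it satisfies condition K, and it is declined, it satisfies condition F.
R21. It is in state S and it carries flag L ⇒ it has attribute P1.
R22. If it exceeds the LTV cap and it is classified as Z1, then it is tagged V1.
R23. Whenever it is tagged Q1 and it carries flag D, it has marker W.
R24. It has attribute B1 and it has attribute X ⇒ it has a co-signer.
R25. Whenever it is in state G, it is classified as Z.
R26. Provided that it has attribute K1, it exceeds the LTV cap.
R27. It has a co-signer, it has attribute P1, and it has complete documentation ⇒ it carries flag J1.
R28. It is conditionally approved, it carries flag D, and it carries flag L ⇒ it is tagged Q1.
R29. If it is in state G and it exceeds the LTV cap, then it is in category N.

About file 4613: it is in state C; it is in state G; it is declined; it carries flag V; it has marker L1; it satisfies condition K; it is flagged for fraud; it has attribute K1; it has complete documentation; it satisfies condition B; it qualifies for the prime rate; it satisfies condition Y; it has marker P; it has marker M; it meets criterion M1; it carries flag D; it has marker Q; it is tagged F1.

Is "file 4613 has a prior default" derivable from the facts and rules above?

Forward chaining from the given facts derives: carries flag L, is from an existing customer, has attribute B1, is classified as Z, exceeds the LTV cap, is in category N, is conditionally approved, is tagged J, has attribute P1, is tagged Q1, has marker W.
The only rule concluding "it has a prior default" is R5, which needs "it meets criterion W1"; that is never established.

No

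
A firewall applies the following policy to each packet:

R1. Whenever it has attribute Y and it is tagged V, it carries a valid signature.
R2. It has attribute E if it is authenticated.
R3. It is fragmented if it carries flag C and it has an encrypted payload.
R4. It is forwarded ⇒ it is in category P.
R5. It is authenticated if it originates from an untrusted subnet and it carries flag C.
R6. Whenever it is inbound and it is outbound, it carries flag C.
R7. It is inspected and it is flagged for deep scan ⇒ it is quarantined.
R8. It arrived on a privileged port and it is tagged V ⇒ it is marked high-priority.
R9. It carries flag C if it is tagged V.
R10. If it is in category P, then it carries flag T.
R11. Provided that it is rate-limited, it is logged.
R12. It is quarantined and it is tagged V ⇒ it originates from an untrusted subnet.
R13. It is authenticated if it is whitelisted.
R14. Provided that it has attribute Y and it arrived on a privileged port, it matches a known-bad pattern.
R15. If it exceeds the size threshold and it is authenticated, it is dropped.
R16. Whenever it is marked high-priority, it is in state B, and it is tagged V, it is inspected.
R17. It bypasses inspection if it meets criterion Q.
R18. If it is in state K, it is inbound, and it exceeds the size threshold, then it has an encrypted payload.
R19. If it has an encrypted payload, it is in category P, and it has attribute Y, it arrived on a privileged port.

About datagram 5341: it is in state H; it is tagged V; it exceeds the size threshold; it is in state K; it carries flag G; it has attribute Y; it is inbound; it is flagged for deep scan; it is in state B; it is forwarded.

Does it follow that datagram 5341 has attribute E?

By R4 (it is forwarded): it is in category P.
By R9 (it is tagged V): it carries flag C.
By R18 (it is in state K, it is inbound, it exceeds the size threshold): it has an encrypted payload.
By R19 (it has an encrypted payload, it is in category P, it has attribute Y): it arrived on a privileged port.
By R8 (it arrived on a privileged port, it is tagged V): it is marked high-priority.
By R16 (it is marked high-priority, it is in state B, it is tagged V): it is inspected.
By R7 (it is inspected, it is flagged for deep scan): it is quarantined.
By R12 (it is quarantined, it is tagged V): it originates from an untrusted subnet.
By R5 (it originates from an untrusted subnet, it carries flag C): it is authenticated.
By R2 (it is authenticated): it has attribute E.

Yes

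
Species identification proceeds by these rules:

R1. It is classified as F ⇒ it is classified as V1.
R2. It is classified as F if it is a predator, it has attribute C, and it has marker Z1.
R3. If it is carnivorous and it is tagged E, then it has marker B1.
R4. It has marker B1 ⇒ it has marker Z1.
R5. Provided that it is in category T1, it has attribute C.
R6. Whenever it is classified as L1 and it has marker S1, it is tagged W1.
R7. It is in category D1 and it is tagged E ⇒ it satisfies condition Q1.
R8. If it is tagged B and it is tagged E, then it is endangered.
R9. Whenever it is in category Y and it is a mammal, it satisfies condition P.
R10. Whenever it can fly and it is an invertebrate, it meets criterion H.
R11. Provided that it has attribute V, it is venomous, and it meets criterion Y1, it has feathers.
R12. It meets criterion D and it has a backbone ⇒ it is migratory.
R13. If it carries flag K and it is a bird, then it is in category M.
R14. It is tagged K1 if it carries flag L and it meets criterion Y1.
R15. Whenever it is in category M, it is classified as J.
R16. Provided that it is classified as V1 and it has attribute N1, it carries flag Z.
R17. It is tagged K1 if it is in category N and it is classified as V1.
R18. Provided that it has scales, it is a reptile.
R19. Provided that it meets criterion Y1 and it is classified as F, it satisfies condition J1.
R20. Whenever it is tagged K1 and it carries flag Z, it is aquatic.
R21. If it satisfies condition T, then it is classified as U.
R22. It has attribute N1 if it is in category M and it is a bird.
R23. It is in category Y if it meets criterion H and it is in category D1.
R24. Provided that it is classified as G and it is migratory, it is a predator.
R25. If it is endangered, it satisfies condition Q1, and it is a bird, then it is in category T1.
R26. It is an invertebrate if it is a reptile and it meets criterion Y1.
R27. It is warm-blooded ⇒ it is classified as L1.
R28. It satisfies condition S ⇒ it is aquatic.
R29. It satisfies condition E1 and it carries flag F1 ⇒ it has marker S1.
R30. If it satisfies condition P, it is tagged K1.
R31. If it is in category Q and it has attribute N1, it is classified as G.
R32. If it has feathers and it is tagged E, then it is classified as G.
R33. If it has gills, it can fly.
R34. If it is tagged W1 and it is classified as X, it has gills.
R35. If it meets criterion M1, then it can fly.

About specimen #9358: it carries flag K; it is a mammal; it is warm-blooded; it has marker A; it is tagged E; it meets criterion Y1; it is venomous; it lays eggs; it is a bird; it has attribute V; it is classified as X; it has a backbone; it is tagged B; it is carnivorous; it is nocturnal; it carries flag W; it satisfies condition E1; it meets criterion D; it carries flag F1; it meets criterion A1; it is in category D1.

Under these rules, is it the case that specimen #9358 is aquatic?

No

Forward chaining from the given facts derives: has marker B1, has marker Z1, satisfies condition Q1, is endangered, has feathers, is migratory, is in category M, is classified as J, has attribute N1, is in category T1, is classified as L1, has marker S1, is classified as G, has attribute C, is tagged W1, is a predator, has gills, is classified as F, satisfies condition J1, can fly, is classified as V1, carries flag Z.
Rules concluding "it is aquatic": R20 needs "it is tagged K1"; R28 needs "it satisfies condition S" — none of these are established.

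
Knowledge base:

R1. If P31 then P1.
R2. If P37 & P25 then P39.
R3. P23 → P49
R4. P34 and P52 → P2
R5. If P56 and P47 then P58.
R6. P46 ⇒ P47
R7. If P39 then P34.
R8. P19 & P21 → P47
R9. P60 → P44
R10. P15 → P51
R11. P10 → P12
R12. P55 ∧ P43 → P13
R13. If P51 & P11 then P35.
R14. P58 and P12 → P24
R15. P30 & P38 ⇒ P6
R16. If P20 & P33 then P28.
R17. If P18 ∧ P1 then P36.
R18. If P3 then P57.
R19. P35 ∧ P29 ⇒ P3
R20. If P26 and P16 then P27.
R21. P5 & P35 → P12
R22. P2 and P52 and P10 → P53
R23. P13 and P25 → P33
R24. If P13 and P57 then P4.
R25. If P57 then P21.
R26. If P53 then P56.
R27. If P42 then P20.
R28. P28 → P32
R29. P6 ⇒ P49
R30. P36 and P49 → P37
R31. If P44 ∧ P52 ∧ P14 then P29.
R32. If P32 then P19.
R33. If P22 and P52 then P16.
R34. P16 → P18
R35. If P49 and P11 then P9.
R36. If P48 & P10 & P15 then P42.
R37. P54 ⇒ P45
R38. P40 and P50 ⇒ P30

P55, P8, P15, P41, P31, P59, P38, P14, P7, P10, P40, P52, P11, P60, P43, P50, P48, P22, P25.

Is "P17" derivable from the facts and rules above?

No

Forward chaining from the given facts derives: P1, P44, P51, P12, P13, P35, P33, P29, P16, P18, P42, P30, P6, P36, P3, P20, P49, P37, P9, P39, P34, P28, P57, P4, P21, P32, P19, P2, P47, P53, P56, P58, P24.
No rule has P17 as its conclusion, and it is not among the given facts.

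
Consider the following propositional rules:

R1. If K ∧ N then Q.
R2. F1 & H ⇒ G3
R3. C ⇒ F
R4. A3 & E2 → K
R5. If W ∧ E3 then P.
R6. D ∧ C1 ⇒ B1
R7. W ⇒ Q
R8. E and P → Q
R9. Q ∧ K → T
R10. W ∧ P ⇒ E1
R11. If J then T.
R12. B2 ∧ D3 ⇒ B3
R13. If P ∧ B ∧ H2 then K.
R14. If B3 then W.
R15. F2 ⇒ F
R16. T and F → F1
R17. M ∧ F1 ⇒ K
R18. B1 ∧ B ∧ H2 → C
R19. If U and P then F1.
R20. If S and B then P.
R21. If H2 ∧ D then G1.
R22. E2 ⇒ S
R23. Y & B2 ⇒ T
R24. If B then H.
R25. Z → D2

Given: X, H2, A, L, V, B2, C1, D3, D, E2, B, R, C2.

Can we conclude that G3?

B1  (by R6: D, C1)
B3  (by R12: B2, D3)
W  (by R14: B3)
C  (by R18: B1, B, H2)
S  (by R22: E2)
H  (by R24: B)
F  (by R3: C)
Q  (by R7: W)
P  (by R20: S, B)
K  (by R13: P, B, H2)
T  (by R9: Q, K)
F1  (by R16: T, F)
G3  (by R2: F1, H)

Yes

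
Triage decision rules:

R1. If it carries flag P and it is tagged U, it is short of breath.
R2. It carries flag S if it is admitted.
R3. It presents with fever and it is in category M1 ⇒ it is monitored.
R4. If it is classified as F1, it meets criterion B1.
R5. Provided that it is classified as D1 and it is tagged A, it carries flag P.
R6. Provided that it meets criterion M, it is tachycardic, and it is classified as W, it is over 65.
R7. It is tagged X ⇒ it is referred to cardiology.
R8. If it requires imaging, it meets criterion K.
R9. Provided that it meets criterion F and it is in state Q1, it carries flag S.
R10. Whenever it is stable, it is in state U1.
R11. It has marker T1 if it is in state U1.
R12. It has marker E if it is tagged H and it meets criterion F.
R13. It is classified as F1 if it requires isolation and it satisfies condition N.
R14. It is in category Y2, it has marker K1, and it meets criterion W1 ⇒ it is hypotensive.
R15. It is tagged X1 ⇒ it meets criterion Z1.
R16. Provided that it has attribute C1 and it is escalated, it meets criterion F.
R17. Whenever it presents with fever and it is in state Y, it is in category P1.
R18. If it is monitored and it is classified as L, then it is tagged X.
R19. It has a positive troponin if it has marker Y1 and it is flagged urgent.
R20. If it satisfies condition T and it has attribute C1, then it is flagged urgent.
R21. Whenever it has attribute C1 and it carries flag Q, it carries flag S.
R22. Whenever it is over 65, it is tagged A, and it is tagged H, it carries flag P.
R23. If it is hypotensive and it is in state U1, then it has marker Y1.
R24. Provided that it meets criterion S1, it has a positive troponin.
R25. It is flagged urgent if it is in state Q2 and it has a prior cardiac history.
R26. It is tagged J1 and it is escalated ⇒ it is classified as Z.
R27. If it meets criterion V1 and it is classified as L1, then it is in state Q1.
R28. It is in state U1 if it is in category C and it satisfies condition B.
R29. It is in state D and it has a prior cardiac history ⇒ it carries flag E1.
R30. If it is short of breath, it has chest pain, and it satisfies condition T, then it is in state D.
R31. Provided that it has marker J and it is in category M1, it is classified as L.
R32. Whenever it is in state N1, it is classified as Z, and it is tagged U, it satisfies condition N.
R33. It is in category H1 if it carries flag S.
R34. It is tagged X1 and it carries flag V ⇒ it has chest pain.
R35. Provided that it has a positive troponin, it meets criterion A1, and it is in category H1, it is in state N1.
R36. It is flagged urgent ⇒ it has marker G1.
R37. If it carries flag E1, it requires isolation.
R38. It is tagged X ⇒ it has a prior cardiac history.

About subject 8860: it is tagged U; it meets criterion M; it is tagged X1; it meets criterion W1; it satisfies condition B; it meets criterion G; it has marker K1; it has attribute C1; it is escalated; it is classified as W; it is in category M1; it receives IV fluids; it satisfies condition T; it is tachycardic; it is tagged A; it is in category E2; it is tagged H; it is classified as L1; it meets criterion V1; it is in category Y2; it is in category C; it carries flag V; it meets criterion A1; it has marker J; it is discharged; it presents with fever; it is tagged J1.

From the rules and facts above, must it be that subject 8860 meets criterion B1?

By R3 (it presents with fever, it is in category M1): it is monitored.
By R6 (it meets criterion M, it is tachycardic, it is classified as W): it is over 65.
By R14 (it is in category Y2, it has marker K1, it meets criterion W1): it is hypotensive.
By R16 (it has attribute C1, it is escalated): it meets criterion F.
By R20 (it satisfies condition T, it has attribute C1): it is flagged urgent.
By R22 (it is over 65, it is tagged A, it is tagged H): it carries flag P.
By R26 (it is tagged J1, it is escalated): it is classified as Z.
By R27 (it meets criterion V1, it is classified as L1): it is in state Q1.
By R28 (it is in category C, it satisfies condition B): it is in state U1.
By R31 (it has marker J, it is in category M1): it is classified as L.
By R34 (it is tagged X1, it carries flag V): it has chest pain.
By R1 (it carries flag P, it is tagged U): it is short of breath.
By R9 (it meets criterion F, it is in state Q1): it carries flag S.
By R18 (it is monitored, it is classified as L): it is tagged X.
By R23 (it is hypotensive, it is in state U1): it has marker Y1.
By R30 (it is short of breath, it has chest pain, it satisfies condition T): it is in state D.
By R33 (it carries flag S): it is in category H1.
By R38 (it is tagged X): it has a prior cardiac history.
By R19 (it has marker Y1, it is flagged urgent): it has a positive troponin.
By R29 (it is in state D, it has a prior cardiac history): it carries flag E1.
By R35 (it has a positive troponin, it meets criterion A1, it is in category H1): it is in state N1.
By R37 (it carries flag E1): it requires isolation.
By R32 (it is in state N1, it is classified as Z, it is tagged U): it satisfies condition N.
By R13 (it requires isolation, it satisfies condition N): it is classified as F1.
By R4 (it is classified as F1): it meets criterion B1.

Yes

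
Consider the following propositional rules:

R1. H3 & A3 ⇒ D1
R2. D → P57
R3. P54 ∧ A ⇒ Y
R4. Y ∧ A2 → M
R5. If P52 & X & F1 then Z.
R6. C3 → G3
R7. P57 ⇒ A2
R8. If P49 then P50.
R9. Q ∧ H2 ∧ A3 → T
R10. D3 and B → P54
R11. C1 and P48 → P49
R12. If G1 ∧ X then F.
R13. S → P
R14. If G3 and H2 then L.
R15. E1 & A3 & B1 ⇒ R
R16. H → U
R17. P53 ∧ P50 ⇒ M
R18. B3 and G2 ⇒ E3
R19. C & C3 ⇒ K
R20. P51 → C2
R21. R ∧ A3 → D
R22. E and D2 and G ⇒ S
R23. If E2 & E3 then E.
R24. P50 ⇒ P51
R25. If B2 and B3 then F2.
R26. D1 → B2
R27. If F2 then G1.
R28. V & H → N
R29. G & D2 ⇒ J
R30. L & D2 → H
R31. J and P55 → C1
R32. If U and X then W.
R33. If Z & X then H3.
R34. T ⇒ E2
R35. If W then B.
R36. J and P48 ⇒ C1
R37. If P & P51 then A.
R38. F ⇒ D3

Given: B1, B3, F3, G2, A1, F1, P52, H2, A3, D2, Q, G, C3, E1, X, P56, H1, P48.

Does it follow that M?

Z  (by R5: P52, X, F1)
G3  (by R6: C3)
T  (by R9: Q, H2, A3)
L  (by R14: G3, H2)
R  (by R15: E1, A3, B1)
E3  (by R18: B3, G2)
D  (by R21: R, A3)
J  (by R29: G, D2)
H  (by R30: L, D2)
H3  (by R33: Z, X)
E2  (by R34: T)
C1  (by R36: J, P48)
D1  (by R1: H3, A3)
P57  (by R2: D)
A2  (by R7: P57)
P49  (by R11: C1, P48)
U  (by R16: H)
E  (by R23: E2, E3)
B2  (by R26: D1)
W  (by R32: U, X)
B  (by R35: W)
P50  (by R8: P49)
S  (by R22: E, D2, G)
P51  (by R24: P50)
F2  (by R25: B2, B3)
G1  (by R27: F2)
F  (by R12: G1, X)
P  (by R13: S)
A  (by R37: P, P51)
D3  (by R38: F)
P54  (by R10: D3, B)
Y  (by R3: P54, A)
M  (by R4: Y, A2)

Yes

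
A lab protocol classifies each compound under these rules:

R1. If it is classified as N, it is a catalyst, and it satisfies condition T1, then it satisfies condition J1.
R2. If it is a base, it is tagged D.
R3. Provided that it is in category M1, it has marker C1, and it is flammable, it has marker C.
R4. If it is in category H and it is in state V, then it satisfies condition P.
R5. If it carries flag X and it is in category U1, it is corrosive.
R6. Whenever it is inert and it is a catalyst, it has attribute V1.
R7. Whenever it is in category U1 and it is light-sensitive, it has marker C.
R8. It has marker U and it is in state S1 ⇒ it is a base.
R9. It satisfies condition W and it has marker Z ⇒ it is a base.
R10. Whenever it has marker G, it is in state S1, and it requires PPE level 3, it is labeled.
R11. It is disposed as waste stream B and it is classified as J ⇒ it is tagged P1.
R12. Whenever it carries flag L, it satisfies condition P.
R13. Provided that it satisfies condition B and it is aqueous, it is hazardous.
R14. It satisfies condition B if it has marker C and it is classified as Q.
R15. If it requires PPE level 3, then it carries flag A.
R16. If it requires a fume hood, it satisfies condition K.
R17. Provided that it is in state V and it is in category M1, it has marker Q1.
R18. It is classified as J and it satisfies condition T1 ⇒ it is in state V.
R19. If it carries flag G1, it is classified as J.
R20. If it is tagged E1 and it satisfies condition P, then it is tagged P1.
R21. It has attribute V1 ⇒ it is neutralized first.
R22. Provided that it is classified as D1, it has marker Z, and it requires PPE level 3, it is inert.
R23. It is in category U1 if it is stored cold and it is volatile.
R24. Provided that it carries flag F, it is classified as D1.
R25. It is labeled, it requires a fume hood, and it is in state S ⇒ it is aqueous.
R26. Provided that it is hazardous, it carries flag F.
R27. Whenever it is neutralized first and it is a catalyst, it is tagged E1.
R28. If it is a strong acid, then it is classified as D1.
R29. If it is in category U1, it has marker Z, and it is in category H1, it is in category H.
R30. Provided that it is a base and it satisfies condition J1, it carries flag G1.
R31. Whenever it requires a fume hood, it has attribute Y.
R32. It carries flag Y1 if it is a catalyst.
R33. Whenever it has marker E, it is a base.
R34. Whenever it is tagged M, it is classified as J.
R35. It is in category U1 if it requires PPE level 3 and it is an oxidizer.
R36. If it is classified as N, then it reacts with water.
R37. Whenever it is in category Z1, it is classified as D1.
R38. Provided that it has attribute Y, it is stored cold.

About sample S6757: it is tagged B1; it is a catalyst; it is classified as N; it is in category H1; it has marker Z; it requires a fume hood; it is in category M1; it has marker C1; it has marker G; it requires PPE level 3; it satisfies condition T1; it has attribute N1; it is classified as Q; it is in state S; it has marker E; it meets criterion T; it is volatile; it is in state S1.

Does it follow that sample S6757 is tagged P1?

No

Forward chaining from the given facts derives: satisfies condition J1, is labeled, carries flag A, satisfies condition K, is aqueous, has attribute Y, carries flag Y1, is a base, reacts with water, is stored cold, is tagged D, is in category U1, is in category H, carries flag G1, is classified as J, is in state V, satisfies condition P, has marker Q1.
Rules concluding "it is tagged P1": R11 needs "it is disposed as waste stream B"; R20 needs "it is tagged E1" — none of these are established.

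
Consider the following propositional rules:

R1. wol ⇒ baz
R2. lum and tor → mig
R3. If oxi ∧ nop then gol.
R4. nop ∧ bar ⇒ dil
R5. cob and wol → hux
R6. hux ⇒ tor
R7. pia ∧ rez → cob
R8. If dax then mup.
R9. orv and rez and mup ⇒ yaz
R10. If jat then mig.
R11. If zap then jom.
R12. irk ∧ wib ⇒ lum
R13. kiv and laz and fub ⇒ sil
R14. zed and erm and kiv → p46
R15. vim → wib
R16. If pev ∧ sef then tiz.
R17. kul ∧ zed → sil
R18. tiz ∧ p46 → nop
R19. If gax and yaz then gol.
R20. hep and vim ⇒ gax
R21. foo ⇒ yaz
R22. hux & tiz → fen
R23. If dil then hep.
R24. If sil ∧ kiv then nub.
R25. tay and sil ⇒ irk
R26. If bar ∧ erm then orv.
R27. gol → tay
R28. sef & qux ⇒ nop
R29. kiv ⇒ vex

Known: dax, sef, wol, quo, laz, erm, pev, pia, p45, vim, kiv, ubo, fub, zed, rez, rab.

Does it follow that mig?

Forward chaining from the given facts derives: baz, cob, mup, sil, p46, wib, tiz, nop, nub, vex, hux, tor, fen.
Rules concluding mig: R2 needs lum; R10 needs jat — none of these are established.

No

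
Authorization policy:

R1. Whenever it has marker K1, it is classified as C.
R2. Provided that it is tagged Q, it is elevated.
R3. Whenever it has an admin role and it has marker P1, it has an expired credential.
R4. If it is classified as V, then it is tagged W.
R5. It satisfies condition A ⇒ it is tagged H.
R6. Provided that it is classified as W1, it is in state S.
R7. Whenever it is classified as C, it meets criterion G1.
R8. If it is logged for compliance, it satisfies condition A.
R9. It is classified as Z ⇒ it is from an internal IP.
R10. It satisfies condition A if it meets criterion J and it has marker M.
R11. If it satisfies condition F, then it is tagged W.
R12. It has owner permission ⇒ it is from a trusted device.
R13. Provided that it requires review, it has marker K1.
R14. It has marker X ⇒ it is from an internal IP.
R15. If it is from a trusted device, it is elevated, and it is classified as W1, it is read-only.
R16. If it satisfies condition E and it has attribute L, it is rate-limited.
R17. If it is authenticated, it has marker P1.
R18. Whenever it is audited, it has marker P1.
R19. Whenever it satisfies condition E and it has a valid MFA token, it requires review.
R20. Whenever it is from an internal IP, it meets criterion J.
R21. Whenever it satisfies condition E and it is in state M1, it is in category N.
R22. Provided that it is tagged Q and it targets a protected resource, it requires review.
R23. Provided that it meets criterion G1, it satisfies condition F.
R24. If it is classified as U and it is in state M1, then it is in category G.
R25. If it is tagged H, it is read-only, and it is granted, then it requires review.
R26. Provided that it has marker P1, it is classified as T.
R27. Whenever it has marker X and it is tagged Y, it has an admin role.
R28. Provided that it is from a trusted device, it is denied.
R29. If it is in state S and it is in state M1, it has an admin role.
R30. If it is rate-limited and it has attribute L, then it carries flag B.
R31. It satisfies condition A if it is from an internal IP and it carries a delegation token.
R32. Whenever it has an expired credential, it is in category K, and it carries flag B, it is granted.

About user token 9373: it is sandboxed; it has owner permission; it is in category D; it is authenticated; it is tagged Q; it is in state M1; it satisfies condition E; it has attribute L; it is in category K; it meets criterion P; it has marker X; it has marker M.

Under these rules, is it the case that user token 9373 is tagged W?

Forward chaining from the given facts derives: is elevated, is from a trusted device, is from an internal IP, is rate-limited, has marker P1, meets criterion J, is in category N, is classified as T, is denied, carries flag B, satisfies condition A, is tagged H.
Rules concluding "it is tagged W": R4 needs "it is classified as V"; R11 needs "it satisfies condition F" — none of these are established.

No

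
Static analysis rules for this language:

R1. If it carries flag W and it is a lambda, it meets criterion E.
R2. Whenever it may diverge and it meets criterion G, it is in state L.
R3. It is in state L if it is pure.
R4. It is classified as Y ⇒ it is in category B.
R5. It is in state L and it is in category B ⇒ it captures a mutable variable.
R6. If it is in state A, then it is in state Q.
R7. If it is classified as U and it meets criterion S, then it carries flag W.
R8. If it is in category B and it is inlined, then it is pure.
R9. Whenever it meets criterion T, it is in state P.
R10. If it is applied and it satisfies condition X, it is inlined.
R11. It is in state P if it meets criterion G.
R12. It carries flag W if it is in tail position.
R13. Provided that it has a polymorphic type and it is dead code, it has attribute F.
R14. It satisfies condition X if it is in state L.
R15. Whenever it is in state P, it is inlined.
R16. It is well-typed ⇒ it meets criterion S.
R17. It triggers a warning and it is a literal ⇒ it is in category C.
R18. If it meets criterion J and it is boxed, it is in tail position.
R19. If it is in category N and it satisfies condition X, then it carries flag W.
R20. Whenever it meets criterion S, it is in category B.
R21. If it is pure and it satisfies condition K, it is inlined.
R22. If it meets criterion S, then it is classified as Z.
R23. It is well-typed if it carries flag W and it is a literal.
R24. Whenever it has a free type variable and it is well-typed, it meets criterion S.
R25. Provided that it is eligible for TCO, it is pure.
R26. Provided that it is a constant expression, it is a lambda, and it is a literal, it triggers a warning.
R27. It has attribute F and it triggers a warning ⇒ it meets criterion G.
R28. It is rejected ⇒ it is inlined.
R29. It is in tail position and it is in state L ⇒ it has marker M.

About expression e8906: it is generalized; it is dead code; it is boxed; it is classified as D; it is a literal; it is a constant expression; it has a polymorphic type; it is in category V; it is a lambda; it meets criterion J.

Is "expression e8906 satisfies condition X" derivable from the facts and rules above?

Yes

By R13 (it has a polymorphic type, it is dead code): it has attribute F.
By R18 (it meets criterion J, it is boxed): it is in tail position.
By R26 (it is a constant expression, it is a lambda, it is a literal): it triggers a warning.
By R27 (it has attribute F, it triggers a warning): it meets criterion G.
By R11 (it meets criterion G): it is in state P.
By R12 (it is in tail position): it carries flag W.
By R15 (it is in state P): it is inlined.
By R23 (it carries flag W, it is a literal): it is well-typed.
By R16 (it is well-typed): it meets criterion S.
By R20 (it meets criterion S): it is in category B.
By R8 (it is in category B, it is inlined): it is pure.
By R3 (it is pure): it is in state L.
By R14 (it is in state L): it satisfies condition X.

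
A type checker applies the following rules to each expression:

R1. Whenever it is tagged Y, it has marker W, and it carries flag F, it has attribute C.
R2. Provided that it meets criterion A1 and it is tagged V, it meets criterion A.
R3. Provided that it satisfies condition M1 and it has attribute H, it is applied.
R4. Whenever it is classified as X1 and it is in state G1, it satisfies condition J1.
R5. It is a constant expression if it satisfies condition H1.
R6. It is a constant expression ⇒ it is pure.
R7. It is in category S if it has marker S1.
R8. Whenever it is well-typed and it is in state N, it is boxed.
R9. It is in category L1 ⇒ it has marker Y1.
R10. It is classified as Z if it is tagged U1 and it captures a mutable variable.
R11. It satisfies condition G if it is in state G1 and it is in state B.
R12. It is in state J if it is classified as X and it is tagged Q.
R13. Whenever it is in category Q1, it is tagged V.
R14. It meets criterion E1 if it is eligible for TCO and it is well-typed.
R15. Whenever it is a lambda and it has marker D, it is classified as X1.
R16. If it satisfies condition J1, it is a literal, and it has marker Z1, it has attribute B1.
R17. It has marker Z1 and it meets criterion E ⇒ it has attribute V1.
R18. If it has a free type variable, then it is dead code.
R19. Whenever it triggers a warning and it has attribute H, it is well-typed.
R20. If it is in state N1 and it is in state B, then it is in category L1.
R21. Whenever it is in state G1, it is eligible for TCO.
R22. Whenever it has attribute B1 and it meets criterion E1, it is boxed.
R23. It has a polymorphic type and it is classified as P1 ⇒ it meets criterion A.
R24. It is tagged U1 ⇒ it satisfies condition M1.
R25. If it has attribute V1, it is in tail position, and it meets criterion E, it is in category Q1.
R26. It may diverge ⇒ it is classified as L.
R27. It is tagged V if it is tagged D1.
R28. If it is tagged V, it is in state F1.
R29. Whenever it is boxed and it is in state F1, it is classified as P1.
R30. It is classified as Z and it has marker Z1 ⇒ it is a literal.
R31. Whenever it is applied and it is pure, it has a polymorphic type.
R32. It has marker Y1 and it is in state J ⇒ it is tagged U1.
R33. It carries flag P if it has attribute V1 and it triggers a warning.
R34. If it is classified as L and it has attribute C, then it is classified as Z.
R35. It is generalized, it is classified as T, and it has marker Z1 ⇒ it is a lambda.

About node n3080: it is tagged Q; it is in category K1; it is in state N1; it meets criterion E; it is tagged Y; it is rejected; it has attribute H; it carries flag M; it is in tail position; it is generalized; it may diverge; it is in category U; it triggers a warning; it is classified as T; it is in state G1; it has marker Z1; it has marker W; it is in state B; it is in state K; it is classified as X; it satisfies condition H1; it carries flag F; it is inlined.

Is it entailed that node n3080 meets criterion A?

Forward chaining from the given facts derives: has attribute C, is a constant expression, is pure, satisfies condition G, is in state J, has attribute V1, is well-typed, is in category L1, is eligible for TCO, is in category Q1, is classified as L, carries flag P, is classified as Z, is a lambda, has marker Y1, is tagged V, meets criterion E1, is in state F1, is a literal, is tagged U1, satisfies condition M1, is applied, has a polymorphic type.
Rules concluding "it meets criterion A": R2 needs "it meets criterion A1"; R23 needs "it is classified as P1" — none of these are established.

No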